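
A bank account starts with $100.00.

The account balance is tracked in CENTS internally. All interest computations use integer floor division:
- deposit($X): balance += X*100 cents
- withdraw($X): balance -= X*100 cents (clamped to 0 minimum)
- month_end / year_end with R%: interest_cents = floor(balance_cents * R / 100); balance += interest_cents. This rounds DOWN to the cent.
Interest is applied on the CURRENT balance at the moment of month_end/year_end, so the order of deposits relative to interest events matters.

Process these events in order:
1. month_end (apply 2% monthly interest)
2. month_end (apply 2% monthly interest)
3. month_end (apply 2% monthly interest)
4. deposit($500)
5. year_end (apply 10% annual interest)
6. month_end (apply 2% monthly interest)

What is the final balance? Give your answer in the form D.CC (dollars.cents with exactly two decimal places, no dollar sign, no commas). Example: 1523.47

Answer: 680.06

Derivation:
After 1 (month_end (apply 2% monthly interest)): balance=$102.00 total_interest=$2.00
After 2 (month_end (apply 2% monthly interest)): balance=$104.04 total_interest=$4.04
After 3 (month_end (apply 2% monthly interest)): balance=$106.12 total_interest=$6.12
After 4 (deposit($500)): balance=$606.12 total_interest=$6.12
After 5 (year_end (apply 10% annual interest)): balance=$666.73 total_interest=$66.73
After 6 (month_end (apply 2% monthly interest)): balance=$680.06 total_interest=$80.06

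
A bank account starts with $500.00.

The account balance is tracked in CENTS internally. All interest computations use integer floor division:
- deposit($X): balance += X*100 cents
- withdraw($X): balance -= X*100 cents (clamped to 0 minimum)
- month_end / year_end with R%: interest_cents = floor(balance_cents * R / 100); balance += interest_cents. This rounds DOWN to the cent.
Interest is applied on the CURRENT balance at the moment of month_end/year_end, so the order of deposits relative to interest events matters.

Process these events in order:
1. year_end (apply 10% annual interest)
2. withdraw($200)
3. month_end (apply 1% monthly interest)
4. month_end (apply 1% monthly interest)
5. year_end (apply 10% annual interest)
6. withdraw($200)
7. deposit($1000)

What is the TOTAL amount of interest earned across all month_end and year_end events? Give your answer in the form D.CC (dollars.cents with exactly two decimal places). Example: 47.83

Answer: 92.73

Derivation:
After 1 (year_end (apply 10% annual interest)): balance=$550.00 total_interest=$50.00
After 2 (withdraw($200)): balance=$350.00 total_interest=$50.00
After 3 (month_end (apply 1% monthly interest)): balance=$353.50 total_interest=$53.50
After 4 (month_end (apply 1% monthly interest)): balance=$357.03 total_interest=$57.03
After 5 (year_end (apply 10% annual interest)): balance=$392.73 total_interest=$92.73
After 6 (withdraw($200)): balance=$192.73 total_interest=$92.73
After 7 (deposit($1000)): balance=$1192.73 total_interest=$92.73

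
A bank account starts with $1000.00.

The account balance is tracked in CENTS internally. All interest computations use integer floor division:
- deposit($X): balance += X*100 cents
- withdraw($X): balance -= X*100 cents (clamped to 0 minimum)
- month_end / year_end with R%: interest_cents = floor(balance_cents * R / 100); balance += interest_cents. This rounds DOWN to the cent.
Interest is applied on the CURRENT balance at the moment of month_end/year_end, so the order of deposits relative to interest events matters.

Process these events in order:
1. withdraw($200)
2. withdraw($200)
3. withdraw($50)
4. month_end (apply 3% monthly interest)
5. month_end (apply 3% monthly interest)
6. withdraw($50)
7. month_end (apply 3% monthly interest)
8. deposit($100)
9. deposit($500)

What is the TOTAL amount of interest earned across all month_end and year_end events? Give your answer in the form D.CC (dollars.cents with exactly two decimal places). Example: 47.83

Answer: 49.49

Derivation:
After 1 (withdraw($200)): balance=$800.00 total_interest=$0.00
After 2 (withdraw($200)): balance=$600.00 total_interest=$0.00
After 3 (withdraw($50)): balance=$550.00 total_interest=$0.00
After 4 (month_end (apply 3% monthly interest)): balance=$566.50 total_interest=$16.50
After 5 (month_end (apply 3% monthly interest)): balance=$583.49 total_interest=$33.49
After 6 (withdraw($50)): balance=$533.49 total_interest=$33.49
After 7 (month_end (apply 3% monthly interest)): balance=$549.49 total_interest=$49.49
After 8 (deposit($100)): balance=$649.49 total_interest=$49.49
After 9 (deposit($500)): balance=$1149.49 total_interest=$49.49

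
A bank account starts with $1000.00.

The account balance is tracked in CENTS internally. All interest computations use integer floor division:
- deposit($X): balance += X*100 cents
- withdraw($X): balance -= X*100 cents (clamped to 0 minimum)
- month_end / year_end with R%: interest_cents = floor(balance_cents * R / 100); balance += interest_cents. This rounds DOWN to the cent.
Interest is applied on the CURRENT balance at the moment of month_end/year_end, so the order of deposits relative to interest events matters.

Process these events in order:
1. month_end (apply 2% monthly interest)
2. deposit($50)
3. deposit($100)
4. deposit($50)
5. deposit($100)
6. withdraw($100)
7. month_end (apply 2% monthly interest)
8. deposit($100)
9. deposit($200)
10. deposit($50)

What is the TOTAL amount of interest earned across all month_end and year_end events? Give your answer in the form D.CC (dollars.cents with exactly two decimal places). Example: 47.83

Answer: 44.40

Derivation:
After 1 (month_end (apply 2% monthly interest)): balance=$1020.00 total_interest=$20.00
After 2 (deposit($50)): balance=$1070.00 total_interest=$20.00
After 3 (deposit($100)): balance=$1170.00 total_interest=$20.00
After 4 (deposit($50)): balance=$1220.00 total_interest=$20.00
After 5 (deposit($100)): balance=$1320.00 total_interest=$20.00
After 6 (withdraw($100)): balance=$1220.00 total_interest=$20.00
After 7 (month_end (apply 2% monthly interest)): balance=$1244.40 total_interest=$44.40
After 8 (deposit($100)): balance=$1344.40 total_interest=$44.40
After 9 (deposit($200)): balance=$1544.40 total_interest=$44.40
After 10 (deposit($50)): balance=$1594.40 total_interest=$44.40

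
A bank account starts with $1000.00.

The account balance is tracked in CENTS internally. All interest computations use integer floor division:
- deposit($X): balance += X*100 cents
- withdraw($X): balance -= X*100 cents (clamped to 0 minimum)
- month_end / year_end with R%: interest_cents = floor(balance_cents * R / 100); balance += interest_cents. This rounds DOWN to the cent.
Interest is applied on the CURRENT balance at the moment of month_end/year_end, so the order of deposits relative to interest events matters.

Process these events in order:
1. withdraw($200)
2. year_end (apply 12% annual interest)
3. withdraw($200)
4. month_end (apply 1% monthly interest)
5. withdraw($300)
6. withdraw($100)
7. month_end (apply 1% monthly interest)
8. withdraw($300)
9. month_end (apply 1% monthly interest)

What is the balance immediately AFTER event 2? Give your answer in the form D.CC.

After 1 (withdraw($200)): balance=$800.00 total_interest=$0.00
After 2 (year_end (apply 12% annual interest)): balance=$896.00 total_interest=$96.00

Answer: 896.00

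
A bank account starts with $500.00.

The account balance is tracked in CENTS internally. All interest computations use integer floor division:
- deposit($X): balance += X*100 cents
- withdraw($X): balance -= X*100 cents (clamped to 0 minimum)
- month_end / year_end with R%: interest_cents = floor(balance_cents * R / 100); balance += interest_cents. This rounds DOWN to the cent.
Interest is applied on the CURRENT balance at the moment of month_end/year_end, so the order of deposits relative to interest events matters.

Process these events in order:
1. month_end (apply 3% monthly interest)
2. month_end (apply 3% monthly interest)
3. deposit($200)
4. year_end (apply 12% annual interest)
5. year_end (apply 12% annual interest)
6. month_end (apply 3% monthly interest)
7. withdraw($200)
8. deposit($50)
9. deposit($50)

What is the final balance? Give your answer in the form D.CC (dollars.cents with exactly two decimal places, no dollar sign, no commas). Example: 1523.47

Answer: 843.75

Derivation:
After 1 (month_end (apply 3% monthly interest)): balance=$515.00 total_interest=$15.00
After 2 (month_end (apply 3% monthly interest)): balance=$530.45 total_interest=$30.45
After 3 (deposit($200)): balance=$730.45 total_interest=$30.45
After 4 (year_end (apply 12% annual interest)): balance=$818.10 total_interest=$118.10
After 5 (year_end (apply 12% annual interest)): balance=$916.27 total_interest=$216.27
After 6 (month_end (apply 3% monthly interest)): balance=$943.75 total_interest=$243.75
After 7 (withdraw($200)): balance=$743.75 total_interest=$243.75
After 8 (deposit($50)): balance=$793.75 total_interest=$243.75
After 9 (deposit($50)): balance=$843.75 total_interest=$243.75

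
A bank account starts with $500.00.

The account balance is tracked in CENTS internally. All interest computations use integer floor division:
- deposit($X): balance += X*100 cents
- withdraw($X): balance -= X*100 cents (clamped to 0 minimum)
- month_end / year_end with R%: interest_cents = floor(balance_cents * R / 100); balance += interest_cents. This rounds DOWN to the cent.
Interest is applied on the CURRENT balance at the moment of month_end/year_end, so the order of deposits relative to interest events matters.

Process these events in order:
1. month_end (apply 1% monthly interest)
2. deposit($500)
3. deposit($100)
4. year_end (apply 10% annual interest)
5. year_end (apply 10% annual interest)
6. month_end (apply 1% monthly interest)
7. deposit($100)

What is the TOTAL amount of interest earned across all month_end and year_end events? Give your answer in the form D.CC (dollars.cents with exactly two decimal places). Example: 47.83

Answer: 250.42

Derivation:
After 1 (month_end (apply 1% monthly interest)): balance=$505.00 total_interest=$5.00
After 2 (deposit($500)): balance=$1005.00 total_interest=$5.00
After 3 (deposit($100)): balance=$1105.00 total_interest=$5.00
After 4 (year_end (apply 10% annual interest)): balance=$1215.50 total_interest=$115.50
After 5 (year_end (apply 10% annual interest)): balance=$1337.05 total_interest=$237.05
After 6 (month_end (apply 1% monthly interest)): balance=$1350.42 total_interest=$250.42
After 7 (deposit($100)): balance=$1450.42 total_interest=$250.42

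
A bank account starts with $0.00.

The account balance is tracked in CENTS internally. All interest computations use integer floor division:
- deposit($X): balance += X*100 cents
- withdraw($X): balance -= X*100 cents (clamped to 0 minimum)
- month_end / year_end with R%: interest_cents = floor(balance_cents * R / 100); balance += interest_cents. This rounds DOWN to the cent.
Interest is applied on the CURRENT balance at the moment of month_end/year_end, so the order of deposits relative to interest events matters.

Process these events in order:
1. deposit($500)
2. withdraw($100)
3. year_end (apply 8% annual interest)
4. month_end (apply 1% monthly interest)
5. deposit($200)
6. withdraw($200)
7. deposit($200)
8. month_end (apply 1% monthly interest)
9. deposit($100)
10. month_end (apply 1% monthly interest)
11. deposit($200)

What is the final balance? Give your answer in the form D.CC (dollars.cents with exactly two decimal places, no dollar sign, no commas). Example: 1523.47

After 1 (deposit($500)): balance=$500.00 total_interest=$0.00
After 2 (withdraw($100)): balance=$400.00 total_interest=$0.00
After 3 (year_end (apply 8% annual interest)): balance=$432.00 total_interest=$32.00
After 4 (month_end (apply 1% monthly interest)): balance=$436.32 total_interest=$36.32
After 5 (deposit($200)): balance=$636.32 total_interest=$36.32
After 6 (withdraw($200)): balance=$436.32 total_interest=$36.32
After 7 (deposit($200)): balance=$636.32 total_interest=$36.32
After 8 (month_end (apply 1% monthly interest)): balance=$642.68 total_interest=$42.68
After 9 (deposit($100)): balance=$742.68 total_interest=$42.68
After 10 (month_end (apply 1% monthly interest)): balance=$750.10 total_interest=$50.10
After 11 (deposit($200)): balance=$950.10 total_interest=$50.10

Answer: 950.10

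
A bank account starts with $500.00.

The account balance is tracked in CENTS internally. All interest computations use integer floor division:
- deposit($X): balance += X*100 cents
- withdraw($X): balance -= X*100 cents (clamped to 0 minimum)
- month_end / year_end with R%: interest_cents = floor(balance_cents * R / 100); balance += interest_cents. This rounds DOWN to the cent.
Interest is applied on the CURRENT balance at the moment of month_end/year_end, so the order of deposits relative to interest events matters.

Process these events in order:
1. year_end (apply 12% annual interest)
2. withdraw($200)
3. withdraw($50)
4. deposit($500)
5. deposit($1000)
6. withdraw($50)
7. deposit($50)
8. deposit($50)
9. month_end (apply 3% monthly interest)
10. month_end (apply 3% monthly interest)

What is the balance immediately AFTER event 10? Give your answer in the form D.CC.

Answer: 1973.27

Derivation:
After 1 (year_end (apply 12% annual interest)): balance=$560.00 total_interest=$60.00
After 2 (withdraw($200)): balance=$360.00 total_interest=$60.00
After 3 (withdraw($50)): balance=$310.00 total_interest=$60.00
After 4 (deposit($500)): balance=$810.00 total_interest=$60.00
After 5 (deposit($1000)): balance=$1810.00 total_interest=$60.00
After 6 (withdraw($50)): balance=$1760.00 total_interest=$60.00
After 7 (deposit($50)): balance=$1810.00 total_interest=$60.00
After 8 (deposit($50)): balance=$1860.00 total_interest=$60.00
After 9 (month_end (apply 3% monthly interest)): balance=$1915.80 total_interest=$115.80
After 10 (month_end (apply 3% monthly interest)): balance=$1973.27 total_interest=$173.27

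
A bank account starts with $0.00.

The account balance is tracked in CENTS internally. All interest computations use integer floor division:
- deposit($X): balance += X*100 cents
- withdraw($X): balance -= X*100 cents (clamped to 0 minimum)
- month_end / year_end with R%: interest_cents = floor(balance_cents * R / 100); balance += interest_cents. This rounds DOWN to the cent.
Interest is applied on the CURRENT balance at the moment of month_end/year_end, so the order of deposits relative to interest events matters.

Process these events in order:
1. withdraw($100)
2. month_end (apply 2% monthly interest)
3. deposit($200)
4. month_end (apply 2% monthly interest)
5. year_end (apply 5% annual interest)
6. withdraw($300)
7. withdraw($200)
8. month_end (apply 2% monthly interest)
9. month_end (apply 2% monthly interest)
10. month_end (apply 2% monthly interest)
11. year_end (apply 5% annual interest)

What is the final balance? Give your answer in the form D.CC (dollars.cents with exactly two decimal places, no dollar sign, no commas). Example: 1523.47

After 1 (withdraw($100)): balance=$0.00 total_interest=$0.00
After 2 (month_end (apply 2% monthly interest)): balance=$0.00 total_interest=$0.00
After 3 (deposit($200)): balance=$200.00 total_interest=$0.00
After 4 (month_end (apply 2% monthly interest)): balance=$204.00 total_interest=$4.00
After 5 (year_end (apply 5% annual interest)): balance=$214.20 total_interest=$14.20
After 6 (withdraw($300)): balance=$0.00 total_interest=$14.20
After 7 (withdraw($200)): balance=$0.00 total_interest=$14.20
After 8 (month_end (apply 2% monthly interest)): balance=$0.00 total_interest=$14.20
After 9 (month_end (apply 2% monthly interest)): balance=$0.00 total_interest=$14.20
After 10 (month_end (apply 2% monthly interest)): balance=$0.00 total_interest=$14.20
After 11 (year_end (apply 5% annual interest)): balance=$0.00 total_interest=$14.20

Answer: 0.00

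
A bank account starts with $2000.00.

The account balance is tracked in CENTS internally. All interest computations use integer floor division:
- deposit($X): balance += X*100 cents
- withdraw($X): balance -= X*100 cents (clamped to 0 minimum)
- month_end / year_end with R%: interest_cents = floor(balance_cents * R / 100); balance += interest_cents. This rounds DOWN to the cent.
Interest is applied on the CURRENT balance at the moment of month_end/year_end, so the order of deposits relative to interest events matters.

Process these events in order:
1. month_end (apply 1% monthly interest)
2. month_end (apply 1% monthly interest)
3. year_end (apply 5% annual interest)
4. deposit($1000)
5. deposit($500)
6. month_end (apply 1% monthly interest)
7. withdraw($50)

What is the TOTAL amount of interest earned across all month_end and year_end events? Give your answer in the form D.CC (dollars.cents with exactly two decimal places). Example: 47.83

Answer: 178.63

Derivation:
After 1 (month_end (apply 1% monthly interest)): balance=$2020.00 total_interest=$20.00
After 2 (month_end (apply 1% monthly interest)): balance=$2040.20 total_interest=$40.20
After 3 (year_end (apply 5% annual interest)): balance=$2142.21 total_interest=$142.21
After 4 (deposit($1000)): balance=$3142.21 total_interest=$142.21
After 5 (deposit($500)): balance=$3642.21 total_interest=$142.21
After 6 (month_end (apply 1% monthly interest)): balance=$3678.63 total_interest=$178.63
After 7 (withdraw($50)): balance=$3628.63 total_interest=$178.63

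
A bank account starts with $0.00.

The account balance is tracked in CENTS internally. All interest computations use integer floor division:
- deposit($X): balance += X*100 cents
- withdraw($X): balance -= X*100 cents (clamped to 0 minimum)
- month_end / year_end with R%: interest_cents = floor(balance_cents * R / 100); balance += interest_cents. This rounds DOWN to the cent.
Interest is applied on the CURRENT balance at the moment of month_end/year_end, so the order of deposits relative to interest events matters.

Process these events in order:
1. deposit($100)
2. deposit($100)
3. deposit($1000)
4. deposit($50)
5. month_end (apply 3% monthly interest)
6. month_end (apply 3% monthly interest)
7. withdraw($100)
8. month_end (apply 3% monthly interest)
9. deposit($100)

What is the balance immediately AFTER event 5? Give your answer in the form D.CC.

After 1 (deposit($100)): balance=$100.00 total_interest=$0.00
After 2 (deposit($100)): balance=$200.00 total_interest=$0.00
After 3 (deposit($1000)): balance=$1200.00 total_interest=$0.00
After 4 (deposit($50)): balance=$1250.00 total_interest=$0.00
After 5 (month_end (apply 3% monthly interest)): balance=$1287.50 total_interest=$37.50

Answer: 1287.50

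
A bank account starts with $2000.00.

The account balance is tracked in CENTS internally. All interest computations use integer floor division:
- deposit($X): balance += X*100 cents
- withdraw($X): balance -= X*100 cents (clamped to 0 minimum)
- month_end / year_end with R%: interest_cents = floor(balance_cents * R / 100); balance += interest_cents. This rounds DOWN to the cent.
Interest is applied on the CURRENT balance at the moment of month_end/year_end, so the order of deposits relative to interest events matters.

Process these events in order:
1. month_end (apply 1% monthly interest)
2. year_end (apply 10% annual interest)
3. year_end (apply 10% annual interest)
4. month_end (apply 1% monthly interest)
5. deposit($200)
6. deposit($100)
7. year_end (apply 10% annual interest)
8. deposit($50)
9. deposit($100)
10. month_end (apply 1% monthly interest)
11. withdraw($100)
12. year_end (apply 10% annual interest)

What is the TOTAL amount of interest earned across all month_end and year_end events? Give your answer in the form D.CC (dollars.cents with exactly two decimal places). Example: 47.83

Answer: 1090.19

Derivation:
After 1 (month_end (apply 1% monthly interest)): balance=$2020.00 total_interest=$20.00
After 2 (year_end (apply 10% annual interest)): balance=$2222.00 total_interest=$222.00
After 3 (year_end (apply 10% annual interest)): balance=$2444.20 total_interest=$444.20
After 4 (month_end (apply 1% monthly interest)): balance=$2468.64 total_interest=$468.64
After 5 (deposit($200)): balance=$2668.64 total_interest=$468.64
After 6 (deposit($100)): balance=$2768.64 total_interest=$468.64
After 7 (year_end (apply 10% annual interest)): balance=$3045.50 total_interest=$745.50
After 8 (deposit($50)): balance=$3095.50 total_interest=$745.50
After 9 (deposit($100)): balance=$3195.50 total_interest=$745.50
After 10 (month_end (apply 1% monthly interest)): balance=$3227.45 total_interest=$777.45
After 11 (withdraw($100)): balance=$3127.45 total_interest=$777.45
After 12 (year_end (apply 10% annual interest)): balance=$3440.19 total_interest=$1090.19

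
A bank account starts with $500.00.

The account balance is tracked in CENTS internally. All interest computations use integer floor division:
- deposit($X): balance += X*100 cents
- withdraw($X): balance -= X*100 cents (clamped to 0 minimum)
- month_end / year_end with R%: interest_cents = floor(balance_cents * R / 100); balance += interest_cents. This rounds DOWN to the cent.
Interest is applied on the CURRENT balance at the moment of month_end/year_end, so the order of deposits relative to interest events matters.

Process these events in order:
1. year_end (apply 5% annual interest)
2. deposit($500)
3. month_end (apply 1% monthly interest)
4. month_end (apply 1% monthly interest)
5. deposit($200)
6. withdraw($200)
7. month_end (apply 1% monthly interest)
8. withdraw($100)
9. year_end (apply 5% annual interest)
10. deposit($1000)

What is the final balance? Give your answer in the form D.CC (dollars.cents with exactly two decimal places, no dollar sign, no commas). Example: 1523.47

After 1 (year_end (apply 5% annual interest)): balance=$525.00 total_interest=$25.00
After 2 (deposit($500)): balance=$1025.00 total_interest=$25.00
After 3 (month_end (apply 1% monthly interest)): balance=$1035.25 total_interest=$35.25
After 4 (month_end (apply 1% monthly interest)): balance=$1045.60 total_interest=$45.60
After 5 (deposit($200)): balance=$1245.60 total_interest=$45.60
After 6 (withdraw($200)): balance=$1045.60 total_interest=$45.60
After 7 (month_end (apply 1% monthly interest)): balance=$1056.05 total_interest=$56.05
After 8 (withdraw($100)): balance=$956.05 total_interest=$56.05
After 9 (year_end (apply 5% annual interest)): balance=$1003.85 total_interest=$103.85
After 10 (deposit($1000)): balance=$2003.85 total_interest=$103.85

Answer: 2003.85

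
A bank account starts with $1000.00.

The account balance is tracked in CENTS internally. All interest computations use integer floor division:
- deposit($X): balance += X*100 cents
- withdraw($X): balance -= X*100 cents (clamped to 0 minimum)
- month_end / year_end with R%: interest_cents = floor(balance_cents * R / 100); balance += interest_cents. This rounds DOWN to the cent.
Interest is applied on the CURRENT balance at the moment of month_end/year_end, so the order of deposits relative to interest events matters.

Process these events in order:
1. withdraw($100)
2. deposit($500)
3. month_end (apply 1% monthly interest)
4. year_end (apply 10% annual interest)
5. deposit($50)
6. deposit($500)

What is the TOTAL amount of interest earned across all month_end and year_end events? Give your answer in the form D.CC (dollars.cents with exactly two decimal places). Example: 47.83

After 1 (withdraw($100)): balance=$900.00 total_interest=$0.00
After 2 (deposit($500)): balance=$1400.00 total_interest=$0.00
After 3 (month_end (apply 1% monthly interest)): balance=$1414.00 total_interest=$14.00
After 4 (year_end (apply 10% annual interest)): balance=$1555.40 total_interest=$155.40
After 5 (deposit($50)): balance=$1605.40 total_interest=$155.40
After 6 (deposit($500)): balance=$2105.40 total_interest=$155.40

Answer: 155.40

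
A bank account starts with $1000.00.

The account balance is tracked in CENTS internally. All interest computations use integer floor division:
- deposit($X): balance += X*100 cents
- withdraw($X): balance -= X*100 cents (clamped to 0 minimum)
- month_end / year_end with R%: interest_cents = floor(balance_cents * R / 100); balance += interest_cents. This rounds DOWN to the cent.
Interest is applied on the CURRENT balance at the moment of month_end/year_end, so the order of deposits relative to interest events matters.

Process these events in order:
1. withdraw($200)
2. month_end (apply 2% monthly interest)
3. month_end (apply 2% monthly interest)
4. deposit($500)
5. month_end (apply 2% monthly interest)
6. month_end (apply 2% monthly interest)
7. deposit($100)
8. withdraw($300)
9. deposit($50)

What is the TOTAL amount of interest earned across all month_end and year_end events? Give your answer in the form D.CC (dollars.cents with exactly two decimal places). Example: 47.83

Answer: 86.13

Derivation:
After 1 (withdraw($200)): balance=$800.00 total_interest=$0.00
After 2 (month_end (apply 2% monthly interest)): balance=$816.00 total_interest=$16.00
After 3 (month_end (apply 2% monthly interest)): balance=$832.32 total_interest=$32.32
After 4 (deposit($500)): balance=$1332.32 total_interest=$32.32
After 5 (month_end (apply 2% monthly interest)): balance=$1358.96 total_interest=$58.96
After 6 (month_end (apply 2% monthly interest)): balance=$1386.13 total_interest=$86.13
After 7 (deposit($100)): balance=$1486.13 total_interest=$86.13
After 8 (withdraw($300)): balance=$1186.13 total_interest=$86.13
After 9 (deposit($50)): balance=$1236.13 total_interest=$86.13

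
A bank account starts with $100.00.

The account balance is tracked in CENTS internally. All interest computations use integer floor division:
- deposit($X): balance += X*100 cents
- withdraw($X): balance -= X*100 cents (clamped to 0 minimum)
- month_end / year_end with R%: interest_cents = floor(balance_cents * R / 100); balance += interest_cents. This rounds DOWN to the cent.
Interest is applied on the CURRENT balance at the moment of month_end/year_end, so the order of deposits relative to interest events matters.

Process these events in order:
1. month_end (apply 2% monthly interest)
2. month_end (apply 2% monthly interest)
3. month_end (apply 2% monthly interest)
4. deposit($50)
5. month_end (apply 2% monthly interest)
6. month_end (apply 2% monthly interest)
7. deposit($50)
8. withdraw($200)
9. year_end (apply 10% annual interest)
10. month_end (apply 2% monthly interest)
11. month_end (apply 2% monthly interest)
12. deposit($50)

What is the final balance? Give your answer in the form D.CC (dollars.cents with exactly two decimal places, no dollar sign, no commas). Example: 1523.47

After 1 (month_end (apply 2% monthly interest)): balance=$102.00 total_interest=$2.00
After 2 (month_end (apply 2% monthly interest)): balance=$104.04 total_interest=$4.04
After 3 (month_end (apply 2% monthly interest)): balance=$106.12 total_interest=$6.12
After 4 (deposit($50)): balance=$156.12 total_interest=$6.12
After 5 (month_end (apply 2% monthly interest)): balance=$159.24 total_interest=$9.24
After 6 (month_end (apply 2% monthly interest)): balance=$162.42 total_interest=$12.42
After 7 (deposit($50)): balance=$212.42 total_interest=$12.42
After 8 (withdraw($200)): balance=$12.42 total_interest=$12.42
After 9 (year_end (apply 10% annual interest)): balance=$13.66 total_interest=$13.66
After 10 (month_end (apply 2% monthly interest)): balance=$13.93 total_interest=$13.93
After 11 (month_end (apply 2% monthly interest)): balance=$14.20 total_interest=$14.20
After 12 (deposit($50)): balance=$64.20 total_interest=$14.20

Answer: 64.20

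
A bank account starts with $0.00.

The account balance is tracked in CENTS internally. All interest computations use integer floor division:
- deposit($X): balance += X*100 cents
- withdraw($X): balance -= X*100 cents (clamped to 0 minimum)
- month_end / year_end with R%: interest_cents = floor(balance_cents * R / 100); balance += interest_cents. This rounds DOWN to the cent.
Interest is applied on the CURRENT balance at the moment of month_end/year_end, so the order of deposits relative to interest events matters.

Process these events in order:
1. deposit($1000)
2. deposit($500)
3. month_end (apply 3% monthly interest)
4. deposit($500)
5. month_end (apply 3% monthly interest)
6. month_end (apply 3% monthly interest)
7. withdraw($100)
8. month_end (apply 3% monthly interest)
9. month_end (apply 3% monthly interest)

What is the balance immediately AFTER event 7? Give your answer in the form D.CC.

After 1 (deposit($1000)): balance=$1000.00 total_interest=$0.00
After 2 (deposit($500)): balance=$1500.00 total_interest=$0.00
After 3 (month_end (apply 3% monthly interest)): balance=$1545.00 total_interest=$45.00
After 4 (deposit($500)): balance=$2045.00 total_interest=$45.00
After 5 (month_end (apply 3% monthly interest)): balance=$2106.35 total_interest=$106.35
After 6 (month_end (apply 3% monthly interest)): balance=$2169.54 total_interest=$169.54
After 7 (withdraw($100)): balance=$2069.54 total_interest=$169.54

Answer: 2069.54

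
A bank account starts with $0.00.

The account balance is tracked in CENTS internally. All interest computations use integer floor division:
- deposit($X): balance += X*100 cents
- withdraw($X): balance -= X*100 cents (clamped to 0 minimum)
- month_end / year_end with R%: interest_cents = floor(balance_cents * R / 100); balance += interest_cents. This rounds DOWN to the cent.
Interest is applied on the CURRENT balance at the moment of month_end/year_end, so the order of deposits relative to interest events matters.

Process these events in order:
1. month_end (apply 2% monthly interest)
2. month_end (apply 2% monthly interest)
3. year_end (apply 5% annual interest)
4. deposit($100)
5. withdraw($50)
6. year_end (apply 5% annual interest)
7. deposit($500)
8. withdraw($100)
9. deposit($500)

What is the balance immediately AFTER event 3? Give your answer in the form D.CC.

Answer: 0.00

Derivation:
After 1 (month_end (apply 2% monthly interest)): balance=$0.00 total_interest=$0.00
After 2 (month_end (apply 2% monthly interest)): balance=$0.00 total_interest=$0.00
After 3 (year_end (apply 5% annual interest)): balance=$0.00 total_interest=$0.00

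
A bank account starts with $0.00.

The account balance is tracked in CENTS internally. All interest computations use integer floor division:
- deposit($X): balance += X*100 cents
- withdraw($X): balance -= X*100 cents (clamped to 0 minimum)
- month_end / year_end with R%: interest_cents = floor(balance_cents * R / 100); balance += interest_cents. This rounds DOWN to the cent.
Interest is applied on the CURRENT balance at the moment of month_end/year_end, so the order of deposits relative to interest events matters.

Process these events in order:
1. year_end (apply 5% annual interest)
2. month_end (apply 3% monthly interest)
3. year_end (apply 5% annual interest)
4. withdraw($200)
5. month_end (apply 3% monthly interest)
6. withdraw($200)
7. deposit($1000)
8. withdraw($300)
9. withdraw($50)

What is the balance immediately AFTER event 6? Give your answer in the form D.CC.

After 1 (year_end (apply 5% annual interest)): balance=$0.00 total_interest=$0.00
After 2 (month_end (apply 3% monthly interest)): balance=$0.00 total_interest=$0.00
After 3 (year_end (apply 5% annual interest)): balance=$0.00 total_interest=$0.00
After 4 (withdraw($200)): balance=$0.00 total_interest=$0.00
After 5 (month_end (apply 3% monthly interest)): balance=$0.00 total_interest=$0.00
After 6 (withdraw($200)): balance=$0.00 total_interest=$0.00

Answer: 0.00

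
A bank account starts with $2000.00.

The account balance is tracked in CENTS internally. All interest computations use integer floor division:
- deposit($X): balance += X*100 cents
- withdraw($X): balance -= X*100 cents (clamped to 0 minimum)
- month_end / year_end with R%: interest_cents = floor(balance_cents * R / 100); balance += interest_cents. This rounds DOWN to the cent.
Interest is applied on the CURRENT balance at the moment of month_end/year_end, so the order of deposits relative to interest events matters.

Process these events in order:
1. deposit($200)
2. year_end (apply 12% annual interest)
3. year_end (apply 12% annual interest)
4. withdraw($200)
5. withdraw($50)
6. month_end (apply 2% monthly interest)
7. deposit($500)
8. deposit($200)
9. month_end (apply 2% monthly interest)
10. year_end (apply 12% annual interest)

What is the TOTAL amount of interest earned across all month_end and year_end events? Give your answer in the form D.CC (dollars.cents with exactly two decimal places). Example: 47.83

After 1 (deposit($200)): balance=$2200.00 total_interest=$0.00
After 2 (year_end (apply 12% annual interest)): balance=$2464.00 total_interest=$264.00
After 3 (year_end (apply 12% annual interest)): balance=$2759.68 total_interest=$559.68
After 4 (withdraw($200)): balance=$2559.68 total_interest=$559.68
After 5 (withdraw($50)): balance=$2509.68 total_interest=$559.68
After 6 (month_end (apply 2% monthly interest)): balance=$2559.87 total_interest=$609.87
After 7 (deposit($500)): balance=$3059.87 total_interest=$609.87
After 8 (deposit($200)): balance=$3259.87 total_interest=$609.87
After 9 (month_end (apply 2% monthly interest)): balance=$3325.06 total_interest=$675.06
After 10 (year_end (apply 12% annual interest)): balance=$3724.06 total_interest=$1074.06

Answer: 1074.06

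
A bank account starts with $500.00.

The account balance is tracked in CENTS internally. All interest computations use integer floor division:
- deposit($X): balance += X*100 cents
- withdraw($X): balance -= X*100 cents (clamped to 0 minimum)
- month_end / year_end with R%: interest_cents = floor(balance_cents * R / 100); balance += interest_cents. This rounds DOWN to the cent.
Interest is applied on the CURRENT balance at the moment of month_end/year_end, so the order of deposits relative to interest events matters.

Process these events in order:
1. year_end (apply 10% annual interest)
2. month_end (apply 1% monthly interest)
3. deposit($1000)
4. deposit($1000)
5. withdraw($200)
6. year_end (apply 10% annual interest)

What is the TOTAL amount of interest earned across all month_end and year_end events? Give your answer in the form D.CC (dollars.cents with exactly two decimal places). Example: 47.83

After 1 (year_end (apply 10% annual interest)): balance=$550.00 total_interest=$50.00
After 2 (month_end (apply 1% monthly interest)): balance=$555.50 total_interest=$55.50
After 3 (deposit($1000)): balance=$1555.50 total_interest=$55.50
After 4 (deposit($1000)): balance=$2555.50 total_interest=$55.50
After 5 (withdraw($200)): balance=$2355.50 total_interest=$55.50
After 6 (year_end (apply 10% annual interest)): balance=$2591.05 total_interest=$291.05

Answer: 291.05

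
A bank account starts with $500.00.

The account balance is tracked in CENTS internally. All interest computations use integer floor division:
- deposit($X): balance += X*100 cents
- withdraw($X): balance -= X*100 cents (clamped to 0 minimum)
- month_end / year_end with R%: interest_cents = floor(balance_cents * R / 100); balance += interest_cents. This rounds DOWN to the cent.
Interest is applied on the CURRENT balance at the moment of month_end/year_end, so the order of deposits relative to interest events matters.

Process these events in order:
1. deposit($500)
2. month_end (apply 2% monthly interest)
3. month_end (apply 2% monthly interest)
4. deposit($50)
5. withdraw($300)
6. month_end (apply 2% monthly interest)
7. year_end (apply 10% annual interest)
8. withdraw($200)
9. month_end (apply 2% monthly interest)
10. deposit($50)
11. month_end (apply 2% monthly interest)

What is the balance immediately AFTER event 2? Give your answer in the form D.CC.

After 1 (deposit($500)): balance=$1000.00 total_interest=$0.00
After 2 (month_end (apply 2% monthly interest)): balance=$1020.00 total_interest=$20.00

Answer: 1020.00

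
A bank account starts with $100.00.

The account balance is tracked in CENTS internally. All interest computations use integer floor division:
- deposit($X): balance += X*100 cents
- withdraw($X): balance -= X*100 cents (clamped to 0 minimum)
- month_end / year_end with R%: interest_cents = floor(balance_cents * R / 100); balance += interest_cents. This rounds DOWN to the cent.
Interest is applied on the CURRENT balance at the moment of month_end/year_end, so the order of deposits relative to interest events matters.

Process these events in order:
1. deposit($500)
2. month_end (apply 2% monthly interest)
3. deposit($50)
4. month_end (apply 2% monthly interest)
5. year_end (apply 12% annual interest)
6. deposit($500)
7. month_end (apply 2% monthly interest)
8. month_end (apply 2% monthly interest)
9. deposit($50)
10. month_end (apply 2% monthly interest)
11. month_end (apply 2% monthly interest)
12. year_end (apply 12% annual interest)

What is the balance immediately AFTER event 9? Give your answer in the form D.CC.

Answer: 1357.00

Derivation:
After 1 (deposit($500)): balance=$600.00 total_interest=$0.00
After 2 (month_end (apply 2% monthly interest)): balance=$612.00 total_interest=$12.00
After 3 (deposit($50)): balance=$662.00 total_interest=$12.00
After 4 (month_end (apply 2% monthly interest)): balance=$675.24 total_interest=$25.24
After 5 (year_end (apply 12% annual interest)): balance=$756.26 total_interest=$106.26
After 6 (deposit($500)): balance=$1256.26 total_interest=$106.26
After 7 (month_end (apply 2% monthly interest)): balance=$1281.38 total_interest=$131.38
After 8 (month_end (apply 2% monthly interest)): balance=$1307.00 total_interest=$157.00
After 9 (deposit($50)): balance=$1357.00 total_interest=$157.00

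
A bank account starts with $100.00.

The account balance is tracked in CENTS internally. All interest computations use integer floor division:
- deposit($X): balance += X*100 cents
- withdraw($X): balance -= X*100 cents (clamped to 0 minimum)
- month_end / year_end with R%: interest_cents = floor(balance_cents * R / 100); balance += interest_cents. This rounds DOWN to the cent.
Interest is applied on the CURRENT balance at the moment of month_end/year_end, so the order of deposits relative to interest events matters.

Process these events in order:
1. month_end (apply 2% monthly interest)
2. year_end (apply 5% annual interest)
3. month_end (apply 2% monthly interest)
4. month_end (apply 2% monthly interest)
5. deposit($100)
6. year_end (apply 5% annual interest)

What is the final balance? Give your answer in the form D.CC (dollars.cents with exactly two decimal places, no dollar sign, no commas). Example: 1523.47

Answer: 221.99

Derivation:
After 1 (month_end (apply 2% monthly interest)): balance=$102.00 total_interest=$2.00
After 2 (year_end (apply 5% annual interest)): balance=$107.10 total_interest=$7.10
After 3 (month_end (apply 2% monthly interest)): balance=$109.24 total_interest=$9.24
After 4 (month_end (apply 2% monthly interest)): balance=$111.42 total_interest=$11.42
After 5 (deposit($100)): balance=$211.42 total_interest=$11.42
After 6 (year_end (apply 5% annual interest)): balance=$221.99 total_interest=$21.99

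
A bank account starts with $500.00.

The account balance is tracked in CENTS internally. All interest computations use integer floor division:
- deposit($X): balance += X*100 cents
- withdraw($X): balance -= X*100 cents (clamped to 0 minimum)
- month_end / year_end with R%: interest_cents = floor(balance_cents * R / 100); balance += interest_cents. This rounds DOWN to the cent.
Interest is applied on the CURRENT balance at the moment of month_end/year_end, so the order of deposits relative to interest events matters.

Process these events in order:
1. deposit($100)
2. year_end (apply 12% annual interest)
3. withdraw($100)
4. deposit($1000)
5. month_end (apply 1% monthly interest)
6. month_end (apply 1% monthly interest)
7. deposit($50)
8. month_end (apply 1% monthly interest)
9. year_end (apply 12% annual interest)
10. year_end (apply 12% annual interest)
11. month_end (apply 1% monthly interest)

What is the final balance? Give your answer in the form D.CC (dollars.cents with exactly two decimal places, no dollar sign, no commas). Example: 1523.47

After 1 (deposit($100)): balance=$600.00 total_interest=$0.00
After 2 (year_end (apply 12% annual interest)): balance=$672.00 total_interest=$72.00
After 3 (withdraw($100)): balance=$572.00 total_interest=$72.00
After 4 (deposit($1000)): balance=$1572.00 total_interest=$72.00
After 5 (month_end (apply 1% monthly interest)): balance=$1587.72 total_interest=$87.72
After 6 (month_end (apply 1% monthly interest)): balance=$1603.59 total_interest=$103.59
After 7 (deposit($50)): balance=$1653.59 total_interest=$103.59
After 8 (month_end (apply 1% monthly interest)): balance=$1670.12 total_interest=$120.12
After 9 (year_end (apply 12% annual interest)): balance=$1870.53 total_interest=$320.53
After 10 (year_end (apply 12% annual interest)): balance=$2094.99 total_interest=$544.99
After 11 (month_end (apply 1% monthly interest)): balance=$2115.93 total_interest=$565.93

Answer: 2115.93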